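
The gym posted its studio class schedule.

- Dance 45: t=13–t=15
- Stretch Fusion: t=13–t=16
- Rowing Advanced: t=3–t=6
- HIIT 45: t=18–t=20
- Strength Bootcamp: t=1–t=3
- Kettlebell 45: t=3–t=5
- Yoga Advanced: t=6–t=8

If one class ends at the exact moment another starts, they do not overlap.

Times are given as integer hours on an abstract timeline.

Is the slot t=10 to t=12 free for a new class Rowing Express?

Yes — the slot is free

Strength Bootcamp: ends t=3 at or before Rowing Express starts t=10 → clear.
Kettlebell 45: ends t=5 at or before Rowing Express starts t=10 → clear.
Rowing Advanced: ends t=6 at or before Rowing Express starts t=10 → clear.
Yoga Advanced: ends t=8 at or before Rowing Express starts t=10 → clear.
Stretch Fusion: starts t=13 at or after Rowing Express ends t=12 → clear.
Dance 45: starts t=13 at or after Rowing Express ends t=12 → clear.
HIIT 45: starts t=18 at or after Rowing Express ends t=12 → clear.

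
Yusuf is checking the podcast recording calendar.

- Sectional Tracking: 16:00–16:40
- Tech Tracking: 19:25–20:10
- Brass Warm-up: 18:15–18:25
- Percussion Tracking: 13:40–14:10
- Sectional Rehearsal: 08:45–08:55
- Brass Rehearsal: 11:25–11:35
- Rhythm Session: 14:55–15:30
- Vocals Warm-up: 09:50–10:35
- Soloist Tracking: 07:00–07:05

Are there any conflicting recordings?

Sorted by start: Soloist Tracking, Sectional Rehearsal, Vocals Warm-up, Brass Rehearsal, Percussion Tracking, Rhythm Session, Sectional Tracking, Brass Warm-up, Tech Tracking.
Sectional Rehearsal starts after Soloist Tracking ends, so Soloist Tracking has no further overlaps.
Vocals Warm-up starts after Sectional Rehearsal ends, so Sectional Rehearsal has no further overlaps.
Brass Rehearsal starts after Vocals Warm-up ends, so Vocals Warm-up has no further overlaps.
Percussion Tracking starts after Brass Rehearsal ends, so Brass Rehearsal has no further overlaps.
Rhythm Session starts after Percussion Tracking ends, so Percussion Tracking has no further overlaps.
Sectional Tracking starts after Rhythm Session ends, so Rhythm Session has no further overlaps.
Brass Warm-up starts after Sectional Tracking ends, so Sectional Tracking has no further overlaps.
Tech Tracking starts after Brass Warm-up ends.
Every pair is clear; the schedule has no overlaps.

No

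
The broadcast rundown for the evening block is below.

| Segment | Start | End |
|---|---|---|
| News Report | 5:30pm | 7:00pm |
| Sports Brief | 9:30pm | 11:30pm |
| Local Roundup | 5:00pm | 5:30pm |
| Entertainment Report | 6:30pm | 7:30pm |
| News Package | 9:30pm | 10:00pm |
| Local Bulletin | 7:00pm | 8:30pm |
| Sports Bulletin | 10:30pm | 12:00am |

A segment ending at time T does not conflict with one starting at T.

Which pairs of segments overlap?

Entertainment Report & Local Bulletin, Entertainment Report & News Report, News Package & Sports Brief, Sports Brief & Sports Bulletin

Two intervals overlap when each starts before the other ends.
Sorted by start: Local Roundup, News Report, Entertainment Report, Local Bulletin, News Package, Sports Brief, Sports Bulletin.
News Report starts exactly when Local Roundup ends (back-to-back, no overlap), so nothing later overlaps Local Roundup either.
Entertainment Report starts before News Report ends → News Report and Entertainment Report overlap.
Local Bulletin starts exactly when News Report ends (back-to-back, no overlap), so nothing later overlaps News Report either.
Local Bulletin starts before Entertainment Report ends → Entertainment Report and Local Bulletin overlap.
News Package starts after Entertainment Report ends, so nothing later overlaps Entertainment Report either.
News Package starts after Local Bulletin ends, so nothing later overlaps Local Bulletin either.
Sports Brief starts before News Package ends → News Package and Sports Brief overlap.
Sports Bulletin starts after News Package ends.
Sports Bulletin starts before Sports Brief ends → Sports Brief and Sports Bulletin overlap.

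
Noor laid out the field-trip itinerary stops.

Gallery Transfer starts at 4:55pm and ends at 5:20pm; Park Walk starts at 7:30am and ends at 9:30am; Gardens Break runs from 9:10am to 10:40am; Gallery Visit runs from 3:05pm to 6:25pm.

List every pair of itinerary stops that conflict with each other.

Gallery Transfer & Gallery Visit, Gardens Break & Park Walk

Sorted by start: Park Walk, Gardens Break, Gallery Visit, Gallery Transfer.
Gardens Break starts before Park Walk ends → Park Walk and Gardens Break overlap.
Gallery Visit starts after Park Walk ends — done with Park Walk.
Gallery Visit starts after Gardens Break ends — done with Gardens Break.
Gallery Transfer starts before Gallery Visit ends → Gallery Visit and Gallery Transfer overlap.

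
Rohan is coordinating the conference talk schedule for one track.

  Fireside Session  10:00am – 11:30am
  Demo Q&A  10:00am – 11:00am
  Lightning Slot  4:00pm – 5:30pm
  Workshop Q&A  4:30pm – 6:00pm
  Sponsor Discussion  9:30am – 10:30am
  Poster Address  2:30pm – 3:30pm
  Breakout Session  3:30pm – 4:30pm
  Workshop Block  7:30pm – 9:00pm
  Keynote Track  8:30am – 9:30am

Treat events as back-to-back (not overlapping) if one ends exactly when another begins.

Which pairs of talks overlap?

Breakout Session & Lightning Slot, Demo Q&A & Fireside Session, Demo Q&A & Sponsor Discussion, Fireside Session & Sponsor Discussion, Lightning Slot & Workshop Q&A

Two intervals overlap when each starts before the other ends.
Sorted by start: Keynote Track, Sponsor Discussion, Fireside Session, Demo Q&A, Poster Address, Breakout Session, Lightning Slot, Workshop Q&A, Workshop Block.
Sponsor Discussion starts exactly when Keynote Track ends (back-to-back, no overlap), so nothing later overlaps Keynote Track either.
Fireside Session starts before Sponsor Discussion ends → Sponsor Discussion and Fireside Session overlap.
Demo Q&A starts before Sponsor Discussion ends → Sponsor Discussion and Demo Q&A overlap.
Poster Address starts after Sponsor Discussion ends, so nothing later overlaps Sponsor Discussion either.
Demo Q&A starts before Fireside Session ends → Fireside Session and Demo Q&A overlap.
Poster Address starts after Fireside Session ends, so nothing later overlaps Fireside Session either.
Poster Address starts after Demo Q&A ends, so nothing later overlaps Demo Q&A either.
Breakout Session starts exactly when Poster Address ends (back-to-back, no overlap), so nothing later overlaps Poster Address either.
Lightning Slot starts before Breakout Session ends → Breakout Session and Lightning Slot overlap.
Workshop Q&A starts exactly when Breakout Session ends (back-to-back, no overlap), so nothing later overlaps Breakout Session either.
Workshop Q&A starts before Lightning Slot ends → Lightning Slot and Workshop Q&A overlap.
Workshop Block starts after Lightning Slot ends.
Workshop Block starts after Workshop Q&A ends.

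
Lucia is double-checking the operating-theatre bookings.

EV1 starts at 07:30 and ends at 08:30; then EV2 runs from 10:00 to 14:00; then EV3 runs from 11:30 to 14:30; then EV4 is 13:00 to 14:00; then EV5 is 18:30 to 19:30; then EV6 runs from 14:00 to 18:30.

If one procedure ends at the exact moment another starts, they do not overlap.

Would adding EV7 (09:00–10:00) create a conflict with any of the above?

EV1: ends 08:30 at or before EV7 starts 09:00 → clear.
EV2: starts 10:00 at or after EV7 ends 10:00 → clear.
EV3: starts 11:30 at or after EV7 ends 10:00 → clear.
EV4: starts 13:00 at or after EV7 ends 10:00 → clear.
EV6: starts 14:00 at or after EV7 ends 10:00 → clear.
EV5: starts 18:30 at or after EV7 ends 10:00 → clear.

No — it doesn't clash with anything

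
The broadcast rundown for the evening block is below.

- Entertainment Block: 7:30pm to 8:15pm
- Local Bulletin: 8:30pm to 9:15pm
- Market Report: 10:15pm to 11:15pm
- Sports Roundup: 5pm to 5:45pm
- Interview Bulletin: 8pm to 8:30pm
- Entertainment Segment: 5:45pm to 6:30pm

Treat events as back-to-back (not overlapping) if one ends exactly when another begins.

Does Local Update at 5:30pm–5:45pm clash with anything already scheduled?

Sports Roundup: starts 5pm before Local Update ends 5:45pm, and ends 5:45pm after Local Update starts 5:30pm → overlap.
Entertainment Segment: starts 5:45pm at or after Local Update ends 5:45pm → clear.
Entertainment Block: starts 7:30pm at or after Local Update ends 5:45pm → clear.
Interview Bulletin: starts 8pm at or after Local Update ends 5:45pm → clear.
Local Bulletin: starts 8:30pm at or after Local Update ends 5:45pm → clear.
Market Report: starts 10:15pm at or after Local Update ends 5:45pm → clear.
Local Update overlaps Sports Roundup.

Yes — it overlaps Sports Roundup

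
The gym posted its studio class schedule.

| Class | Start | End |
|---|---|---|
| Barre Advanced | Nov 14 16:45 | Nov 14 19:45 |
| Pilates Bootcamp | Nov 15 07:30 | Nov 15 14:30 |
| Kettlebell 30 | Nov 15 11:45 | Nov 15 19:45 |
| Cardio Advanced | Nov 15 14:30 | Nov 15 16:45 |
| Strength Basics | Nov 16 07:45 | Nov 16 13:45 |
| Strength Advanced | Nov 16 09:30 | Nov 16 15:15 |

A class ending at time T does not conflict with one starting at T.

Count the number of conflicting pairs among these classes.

Sorted by start: Barre Advanced, Pilates Bootcamp, Kettlebell 30, Cardio Advanced, Strength Basics, Strength Advanced.
Pilates Bootcamp starts after Barre Advanced ends; Barre Advanced is clear from here.
Kettlebell 30 starts before Pilates Bootcamp ends → Pilates Bootcamp and Kettlebell 30 overlap.
Cardio Advanced starts exactly when Pilates Bootcamp ends (back-to-back, no overlap); Pilates Bootcamp is clear from here.
Cardio Advanced starts before Kettlebell 30 ends → Kettlebell 30 and Cardio Advanced overlap.
Strength Basics starts after Kettlebell 30 ends; Kettlebell 30 is clear from here.
Strength Basics starts after Cardio Advanced ends; Cardio Advanced is clear from here.
Strength Advanced starts before Strength Basics ends → Strength Basics and Strength Advanced overlap.
Overlapping pairs: Cardio Advanced & Kettlebell 30, Kettlebell 30 & Pilates Bootcamp, Strength Advanced & Strength Basics — 3 in total.

3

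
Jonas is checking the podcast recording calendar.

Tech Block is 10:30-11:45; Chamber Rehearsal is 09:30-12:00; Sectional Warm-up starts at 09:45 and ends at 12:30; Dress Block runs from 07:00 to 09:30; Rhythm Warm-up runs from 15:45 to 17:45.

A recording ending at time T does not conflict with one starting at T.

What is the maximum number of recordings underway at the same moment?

3

Walk through starts and ends in time order (an end at T is processed before a start at T):
07:00 start Dress Block → 1
09:30 end Dress Block → 0
09:30 start Chamber Rehearsal → 1
09:45 start Sectional Warm-up → 2
10:30 start Tech Block → 3
11:45 end Tech Block → 2
12:00 end Chamber Rehearsal → 1
12:30 end Sectional Warm-up → 0
15:45 start Rhythm Warm-up → 1
17:45 end Rhythm Warm-up → 0
Peak is 3, at 10:30 (Chamber Rehearsal, Sectional Warm-up, Tech Block).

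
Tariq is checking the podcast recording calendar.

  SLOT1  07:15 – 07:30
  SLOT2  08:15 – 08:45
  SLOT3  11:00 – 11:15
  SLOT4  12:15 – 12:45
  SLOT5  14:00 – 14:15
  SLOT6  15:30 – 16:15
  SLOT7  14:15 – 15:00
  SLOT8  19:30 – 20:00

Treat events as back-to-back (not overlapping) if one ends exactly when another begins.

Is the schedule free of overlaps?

Sorted by start: SLOT1, SLOT2, SLOT3, SLOT4, SLOT5, SLOT7, SLOT6, SLOT8.
SLOT2 starts after SLOT1 ends; SLOT1 is clear from here.
SLOT3 starts after SLOT2 ends; SLOT2 is clear from here.
SLOT4 starts after SLOT3 ends; SLOT3 is clear from here.
SLOT5 starts after SLOT4 ends; SLOT4 is clear from here.
SLOT7 starts exactly when SLOT5 ends (back-to-back, no overlap); SLOT5 is clear from here.
SLOT6 starts after SLOT7 ends; SLOT7 is clear from here.
SLOT8 starts after SLOT6 ends.
Every pair is clear; the schedule has no overlaps.

Yes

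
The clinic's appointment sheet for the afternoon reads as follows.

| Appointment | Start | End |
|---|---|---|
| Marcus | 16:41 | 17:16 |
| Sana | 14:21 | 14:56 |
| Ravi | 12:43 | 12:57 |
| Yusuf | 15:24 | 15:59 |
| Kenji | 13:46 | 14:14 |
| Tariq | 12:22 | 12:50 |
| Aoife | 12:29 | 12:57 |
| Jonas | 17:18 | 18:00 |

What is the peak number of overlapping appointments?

3

Sort all start/end points and keep a running count:
12:22 start Tariq → 1
12:29 start Aoife → 2
12:43 start Ravi → 3
12:50 end Tariq → 2
12:57 end Aoife → 1
12:57 end Ravi → 0
13:46 start Kenji → 1
14:14 end Kenji → 0
14:21 start Sana → 1
14:56 end Sana → 0
15:24 start Yusuf → 1
15:59 end Yusuf → 0
16:41 start Marcus → 1
17:16 end Marcus → 0
17:18 start Jonas → 1
18:00 end Jonas → 0
Peak is 3, at 12:43 (Aoife, Ravi, Tariq).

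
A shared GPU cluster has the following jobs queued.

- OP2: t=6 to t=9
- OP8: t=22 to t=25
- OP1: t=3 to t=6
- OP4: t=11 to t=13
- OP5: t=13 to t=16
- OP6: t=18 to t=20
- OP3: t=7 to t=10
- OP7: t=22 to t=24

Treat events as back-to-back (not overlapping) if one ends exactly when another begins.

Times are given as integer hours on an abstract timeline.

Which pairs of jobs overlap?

Two intervals overlap when each starts before the other ends.
Sorted by start: OP1, OP2, OP3, OP4, OP5, OP6, OP7, OP8.
OP2 starts exactly when OP1 ends (back-to-back, no overlap), so nothing later overlaps OP1 either.
OP3 starts before OP2 ends → OP2 and OP3 overlap.
OP4 starts after OP2 ends, so nothing later overlaps OP2 either.
OP4 starts after OP3 ends, so nothing later overlaps OP3 either.
OP5 starts exactly when OP4 ends (back-to-back, no overlap), so nothing later overlaps OP4 either.
OP6 starts after OP5 ends, so nothing later overlaps OP5 either.
OP7 starts after OP6 ends, so nothing later overlaps OP6 either.
OP8 starts before OP7 ends → OP7 and OP8 overlap.

OP2 & OP3, OP7 & OP8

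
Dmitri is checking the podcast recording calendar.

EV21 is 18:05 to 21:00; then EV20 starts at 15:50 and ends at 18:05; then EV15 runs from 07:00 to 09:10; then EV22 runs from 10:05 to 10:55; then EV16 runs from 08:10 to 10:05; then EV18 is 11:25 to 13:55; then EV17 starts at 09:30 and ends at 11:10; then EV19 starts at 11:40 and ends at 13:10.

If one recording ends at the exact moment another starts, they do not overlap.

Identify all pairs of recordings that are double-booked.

Two intervals overlap when each starts before the other ends.
Sorted by start: EV15, EV16, EV17, EV22, EV18, EV19, EV20, EV21.
EV16 starts before EV15 ends → EV15 and EV16 overlap.
EV17 starts after EV15 ends, so nothing later overlaps EV15 either.
EV17 starts before EV16 ends → EV16 and EV17 overlap.
EV22 starts exactly when EV16 ends (back-to-back, no overlap), so nothing later overlaps EV16 either.
EV22 starts before EV17 ends → EV17 and EV22 overlap.
EV18 starts after EV17 ends, so nothing later overlaps EV17 either.
EV18 starts after EV22 ends, so nothing later overlaps EV22 either.
EV19 starts before EV18 ends → EV18 and EV19 overlap.
EV20 starts after EV18 ends, so nothing later overlaps EV18 either.
EV20 starts after EV19 ends, so nothing later overlaps EV19 either.
EV21 starts exactly when EV20 ends (back-to-back, no overlap).

EV15 & EV16, EV16 & EV17, EV17 & EV22, EV18 & EV19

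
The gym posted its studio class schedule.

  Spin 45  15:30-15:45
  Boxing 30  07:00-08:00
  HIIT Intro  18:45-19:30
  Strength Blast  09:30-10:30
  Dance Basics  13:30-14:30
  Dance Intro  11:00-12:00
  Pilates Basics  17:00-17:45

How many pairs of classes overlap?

Sorted by start: Boxing 30, Strength Blast, Dance Intro, Dance Basics, Spin 45, Pilates Basics, HIIT Intro.
Strength Blast starts after Boxing 30 ends — done with Boxing 30.
Dance Intro starts after Strength Blast ends — done with Strength Blast.
Dance Basics starts after Dance Intro ends — done with Dance Intro.
Spin 45 starts after Dance Basics ends — done with Dance Basics.
Pilates Basics starts after Spin 45 ends — done with Spin 45.
HIIT Intro starts after Pilates Basics ends.
No pair overlaps.

0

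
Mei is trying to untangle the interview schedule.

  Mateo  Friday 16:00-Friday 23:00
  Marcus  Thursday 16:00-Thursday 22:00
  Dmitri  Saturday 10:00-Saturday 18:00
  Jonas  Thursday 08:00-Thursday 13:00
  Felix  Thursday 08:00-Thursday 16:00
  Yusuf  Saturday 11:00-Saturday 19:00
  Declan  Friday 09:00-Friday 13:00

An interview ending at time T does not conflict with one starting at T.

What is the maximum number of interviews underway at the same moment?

Walk through starts and ends in time order (an end at T is processed before a start at T):
Thursday 08:00 start Felix → 1
Thursday 08:00 start Jonas → 2
Thursday 13:00 end Jonas → 1
Thursday 16:00 end Felix → 0
Thursday 16:00 start Marcus → 1
Thursday 22:00 end Marcus → 0
Friday 09:00 start Declan → 1
Friday 13:00 end Declan → 0
Friday 16:00 start Mateo → 1
Friday 23:00 end Mateo → 0
Saturday 10:00 start Dmitri → 1
Saturday 11:00 start Yusuf → 2
Saturday 18:00 end Dmitri → 1
Saturday 19:00 end Yusuf → 0
Peak is 2, at Thursday 08:00 (Felix, Jonas).

2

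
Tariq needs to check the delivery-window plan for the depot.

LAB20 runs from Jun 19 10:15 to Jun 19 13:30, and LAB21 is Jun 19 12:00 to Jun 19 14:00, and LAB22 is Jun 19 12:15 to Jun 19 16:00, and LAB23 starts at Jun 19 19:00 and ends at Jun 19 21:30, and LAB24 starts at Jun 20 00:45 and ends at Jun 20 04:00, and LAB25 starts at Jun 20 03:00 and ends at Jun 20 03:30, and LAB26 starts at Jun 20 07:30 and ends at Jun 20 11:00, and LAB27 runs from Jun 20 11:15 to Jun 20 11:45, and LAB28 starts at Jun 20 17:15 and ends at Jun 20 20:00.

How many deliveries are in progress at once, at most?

Walk through starts and ends in time order (an end at T is processed before a start at T):
Jun 19 10:15 start LAB20 → 1
Jun 19 12:00 start LAB21 → 2
Jun 19 12:15 start LAB22 → 3
Jun 19 13:30 end LAB20 → 2
Jun 19 14:00 end LAB21 → 1
Jun 19 16:00 end LAB22 → 0
Jun 19 19:00 start LAB23 → 1
Jun 19 21:30 end LAB23 → 0
Jun 20 00:45 start LAB24 → 1
Jun 20 03:00 start LAB25 → 2
Jun 20 03:30 end LAB25 → 1
Jun 20 04:00 end LAB24 → 0
Jun 20 07:30 start LAB26 → 1
Jun 20 11:00 end LAB26 → 0
Jun 20 11:15 start LAB27 → 1
Jun 20 11:45 end LAB27 → 0
Jun 20 17:15 start LAB28 → 1
Jun 20 20:00 end LAB28 → 0
Peak is 3, at Jun 19 12:15 (LAB20, LAB21, LAB22).

3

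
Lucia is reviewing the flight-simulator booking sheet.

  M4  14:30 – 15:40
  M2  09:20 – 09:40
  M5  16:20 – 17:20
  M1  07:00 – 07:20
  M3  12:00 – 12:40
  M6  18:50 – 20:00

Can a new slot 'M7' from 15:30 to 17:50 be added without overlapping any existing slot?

M1: ends 07:20 at or before M7 starts 15:30 → clear.
M2: ends 09:40 at or before M7 starts 15:30 → clear.
M3: ends 12:40 at or before M7 starts 15:30 → clear.
M4: starts 14:30 before M7 ends 17:50, and ends 15:40 after M7 starts 15:30 → overlap.
M5: starts 16:20 before M7 ends 17:50, and ends 17:20 after M7 starts 15:30 → overlap.
M6: starts 18:50 at or after M7 ends 17:50 → clear.
M7 overlaps M4, M5.

No — it overlaps M4, M5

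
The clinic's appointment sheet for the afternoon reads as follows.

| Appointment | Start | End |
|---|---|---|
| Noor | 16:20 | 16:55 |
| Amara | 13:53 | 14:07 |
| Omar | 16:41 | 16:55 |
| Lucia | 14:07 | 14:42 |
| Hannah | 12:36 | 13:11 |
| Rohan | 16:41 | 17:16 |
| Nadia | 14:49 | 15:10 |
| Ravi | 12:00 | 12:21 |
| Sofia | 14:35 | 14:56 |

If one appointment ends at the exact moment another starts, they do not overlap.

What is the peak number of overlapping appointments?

Sort all start/end points and keep a running count:
12:00 start Ravi → 1
12:21 end Ravi → 0
12:36 start Hannah → 1
13:11 end Hannah → 0
13:53 start Amara → 1
14:07 end Amara → 0
14:07 start Lucia → 1
14:35 start Sofia → 2
14:42 end Lucia → 1
14:49 start Nadia → 2
14:56 end Sofia → 1
15:10 end Nadia → 0
16:20 start Noor → 1
16:41 start Omar → 2
16:41 start Rohan → 3
16:55 end Noor → 2
16:55 end Omar → 1
17:16 end Rohan → 0
Peak is 3, at 16:41 (Noor, Omar, Rohan).

3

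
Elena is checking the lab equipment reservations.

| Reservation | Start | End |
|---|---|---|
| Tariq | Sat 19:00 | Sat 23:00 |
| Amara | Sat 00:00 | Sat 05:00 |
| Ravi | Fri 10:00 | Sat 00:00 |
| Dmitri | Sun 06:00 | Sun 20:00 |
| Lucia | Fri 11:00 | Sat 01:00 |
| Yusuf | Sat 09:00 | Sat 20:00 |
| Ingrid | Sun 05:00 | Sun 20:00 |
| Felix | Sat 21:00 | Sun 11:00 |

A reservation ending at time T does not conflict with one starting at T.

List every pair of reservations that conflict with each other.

Amara & Lucia, Dmitri & Felix, Dmitri & Ingrid, Felix & Ingrid, Felix & Tariq, Lucia & Ravi, Tariq & Yusuf

Check each pair: they overlap iff neither finishes before the other starts.
Sorted by start: Ravi, Lucia, Amara, Yusuf, Tariq, Felix, Ingrid, Dmitri.
Lucia starts before Ravi ends → Ravi and Lucia overlap.
Amara starts exactly when Ravi ends (back-to-back, no overlap); Ravi is clear from here.
Amara starts before Lucia ends → Lucia and Amara overlap.
Yusuf starts after Lucia ends; Lucia is clear from here.
Yusuf starts after Amara ends; Amara is clear from here.
Tariq starts before Yusuf ends → Yusuf and Tariq overlap.
Felix starts after Yusuf ends; Yusuf is clear from here.
Felix starts before Tariq ends → Tariq and Felix overlap.
Ingrid starts after Tariq ends; Tariq is clear from here.
Ingrid starts before Felix ends → Felix and Ingrid overlap.
Dmitri starts before Felix ends → Felix and Dmitri overlap.
Dmitri starts before Ingrid ends → Ingrid and Dmitri overlap.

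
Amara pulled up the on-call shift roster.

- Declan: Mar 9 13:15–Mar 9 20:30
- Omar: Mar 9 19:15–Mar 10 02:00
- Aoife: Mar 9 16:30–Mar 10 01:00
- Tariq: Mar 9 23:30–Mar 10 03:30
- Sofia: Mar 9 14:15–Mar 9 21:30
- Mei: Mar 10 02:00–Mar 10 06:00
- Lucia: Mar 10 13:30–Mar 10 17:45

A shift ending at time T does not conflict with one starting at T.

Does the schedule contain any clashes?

Sorted by start: Declan, Sofia, Aoife, Omar, Tariq, Mei, Lucia.
Sofia starts before Declan ends → Declan and Sofia overlap.
That's a conflict, so the schedule is not conflict-free.

Yes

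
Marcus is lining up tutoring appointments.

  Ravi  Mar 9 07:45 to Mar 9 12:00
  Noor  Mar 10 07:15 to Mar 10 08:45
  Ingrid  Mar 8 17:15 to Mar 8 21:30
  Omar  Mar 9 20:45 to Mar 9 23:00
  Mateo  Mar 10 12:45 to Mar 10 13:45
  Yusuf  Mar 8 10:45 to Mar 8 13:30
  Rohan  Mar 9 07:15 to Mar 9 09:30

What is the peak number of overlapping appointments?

Sort all start/end points and keep a running count:
Mar 8 10:45 start Yusuf → 1
Mar 8 13:30 end Yusuf → 0
Mar 8 17:15 start Ingrid → 1
Mar 8 21:30 end Ingrid → 0
Mar 9 07:15 start Rohan → 1
Mar 9 07:45 start Ravi → 2
Mar 9 09:30 end Rohan → 1
Mar 9 12:00 end Ravi → 0
Mar 9 20:45 start Omar → 1
Mar 9 23:00 end Omar → 0
Mar 10 07:15 start Noor → 1
Mar 10 08:45 end Noor → 0
Mar 10 12:45 start Mateo → 1
Mar 10 13:45 end Mateo → 0
Peak is 2, at Mar 9 07:45 (Ravi, Rohan).

2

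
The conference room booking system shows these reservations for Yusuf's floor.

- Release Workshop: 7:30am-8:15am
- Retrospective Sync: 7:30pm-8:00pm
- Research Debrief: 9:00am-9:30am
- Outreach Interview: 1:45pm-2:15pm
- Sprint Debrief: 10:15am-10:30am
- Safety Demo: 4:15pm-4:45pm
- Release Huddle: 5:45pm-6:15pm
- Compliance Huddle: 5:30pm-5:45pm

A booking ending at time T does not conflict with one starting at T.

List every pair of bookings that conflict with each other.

no conflicts

Sorted by start: Release Workshop, Research Debrief, Sprint Debrief, Outreach Interview, Safety Demo, Compliance Huddle, Release Huddle, Retrospective Sync.
Research Debrief starts after Release Workshop ends, so Release Workshop has no further overlaps.
Sprint Debrief starts after Research Debrief ends, so Research Debrief has no further overlaps.
Outreach Interview starts after Sprint Debrief ends, so Sprint Debrief has no further overlaps.
Safety Demo starts after Outreach Interview ends, so Outreach Interview has no further overlaps.
Compliance Huddle starts after Safety Demo ends, so Safety Demo has no further overlaps.
Release Huddle starts exactly when Compliance Huddle ends (back-to-back, no overlap), so Compliance Huddle has no further overlaps.
Retrospective Sync starts after Release Huddle ends.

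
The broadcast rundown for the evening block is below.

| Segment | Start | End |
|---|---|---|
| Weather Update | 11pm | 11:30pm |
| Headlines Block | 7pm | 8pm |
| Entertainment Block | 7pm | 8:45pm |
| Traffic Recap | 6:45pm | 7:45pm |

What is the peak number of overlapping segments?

3

Sort all start/end points and keep a running count:
6:45pm start Traffic Recap → 1
7pm start Entertainment Block → 2
7pm start Headlines Block → 3
7:45pm end Traffic Recap → 2
8pm end Headlines Block → 1
8:45pm end Entertainment Block → 0
11pm start Weather Update → 1
11:30pm end Weather Update → 0
Peak is 3, at 7pm (Entertainment Block, Headlines Block, Traffic Recap).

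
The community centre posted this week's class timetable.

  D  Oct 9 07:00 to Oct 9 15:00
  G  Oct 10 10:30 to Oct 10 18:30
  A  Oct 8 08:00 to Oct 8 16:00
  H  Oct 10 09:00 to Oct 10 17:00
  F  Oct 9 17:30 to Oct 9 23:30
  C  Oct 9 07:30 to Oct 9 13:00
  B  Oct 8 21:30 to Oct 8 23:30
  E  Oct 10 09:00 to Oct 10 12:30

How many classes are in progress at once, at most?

3

Sort all start/end points and keep a running count:
Oct 8 08:00 start A → 1
Oct 8 16:00 end A → 0
Oct 8 21:30 start B → 1
Oct 8 23:30 end B → 0
Oct 9 07:00 start D → 1
Oct 9 07:30 start C → 2
Oct 9 13:00 end C → 1
Oct 9 15:00 end D → 0
Oct 9 17:30 start F → 1
Oct 9 23:30 end F → 0
Oct 10 09:00 start E → 1
Oct 10 09:00 start H → 2
Oct 10 10:30 start G → 3
Oct 10 12:30 end E → 2
Oct 10 17:00 end H → 1
Oct 10 18:30 end G → 0
Peak is 3, at Oct 10 10:30 (E, G, H).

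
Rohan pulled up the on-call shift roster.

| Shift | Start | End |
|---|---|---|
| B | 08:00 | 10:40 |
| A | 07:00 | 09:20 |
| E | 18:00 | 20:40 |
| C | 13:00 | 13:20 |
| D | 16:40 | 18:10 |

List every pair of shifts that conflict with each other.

Two intervals overlap when each starts before the other ends.
Sorted by start: A, B, C, D, E.
B starts before A ends → A and B overlap.
C starts after A ends, so A has no further overlaps.
C starts after B ends, so B has no further overlaps.
D starts after C ends, so C has no further overlaps.
E starts before D ends → D and E overlap.

A & B, D & E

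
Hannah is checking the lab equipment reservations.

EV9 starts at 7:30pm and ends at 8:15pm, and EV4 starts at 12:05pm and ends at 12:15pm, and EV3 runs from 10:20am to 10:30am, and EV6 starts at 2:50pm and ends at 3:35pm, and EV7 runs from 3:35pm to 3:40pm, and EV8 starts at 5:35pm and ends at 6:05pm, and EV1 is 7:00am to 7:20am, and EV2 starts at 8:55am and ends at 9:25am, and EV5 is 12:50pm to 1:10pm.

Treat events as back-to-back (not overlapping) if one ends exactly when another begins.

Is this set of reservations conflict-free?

Yes

Sorted by start: EV1, EV2, EV3, EV4, EV5, EV6, EV7, EV8, EV9.
EV2 starts after EV1 ends; EV1 is clear from here.
EV3 starts after EV2 ends; EV2 is clear from here.
EV4 starts after EV3 ends; EV3 is clear from here.
EV5 starts after EV4 ends; EV4 is clear from here.
EV6 starts after EV5 ends; EV5 is clear from here.
EV7 starts exactly when EV6 ends (back-to-back, no overlap); EV6 is clear from here.
EV8 starts after EV7 ends; EV7 is clear from here.
EV9 starts after EV8 ends.
Every pair is clear; the schedule has no overlaps.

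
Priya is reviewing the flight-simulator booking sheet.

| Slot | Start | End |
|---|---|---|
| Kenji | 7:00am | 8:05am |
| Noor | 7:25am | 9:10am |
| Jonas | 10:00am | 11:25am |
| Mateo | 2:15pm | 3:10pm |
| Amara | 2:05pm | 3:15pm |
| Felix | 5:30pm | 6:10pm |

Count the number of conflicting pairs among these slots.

2

Check each pair: they overlap iff neither finishes before the other starts.
Sorted by start: Kenji, Noor, Jonas, Amara, Mateo, Felix.
Noor starts before Kenji ends → Kenji and Noor overlap.
Jonas starts after Kenji ends, so Kenji has no further overlaps.
Jonas starts after Noor ends, so Noor has no further overlaps.
Amara starts after Jonas ends, so Jonas has no further overlaps.
Mateo starts before Amara ends → Amara and Mateo overlap.
Felix starts after Amara ends.
Felix starts after Mateo ends.
Overlapping pairs: Amara & Mateo, Kenji & Noor — 2 in total.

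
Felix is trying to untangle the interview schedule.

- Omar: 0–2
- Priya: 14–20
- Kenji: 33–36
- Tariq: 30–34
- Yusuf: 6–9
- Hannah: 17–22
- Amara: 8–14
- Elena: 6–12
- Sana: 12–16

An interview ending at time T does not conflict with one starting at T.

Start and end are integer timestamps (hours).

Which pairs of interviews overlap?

Amara & Elena, Amara & Sana, Amara & Yusuf, Elena & Yusuf, Hannah & Priya, Kenji & Tariq, Priya & Sana

Sorted by start: Omar, Yusuf, Elena, Amara, Sana, Priya, Hannah, Tariq, Kenji.
Yusuf starts after Omar ends; Omar is clear from here.
Elena starts before Yusuf ends → Yusuf and Elena overlap.
Amara starts before Yusuf ends → Yusuf and Amara overlap.
Sana starts after Yusuf ends; Yusuf is clear from here.
Amara starts before Elena ends → Elena and Amara overlap.
Sana starts exactly when Elena ends (back-to-back, no overlap); Elena is clear from here.
Sana starts before Amara ends → Amara and Sana overlap.
Priya starts exactly when Amara ends (back-to-back, no overlap); Amara is clear from here.
Priya starts before Sana ends → Sana and Priya overlap.
Hannah starts after Sana ends; Sana is clear from here.
Hannah starts before Priya ends → Priya and Hannah overlap.
Tariq starts after Priya ends; Priya is clear from here.
Tariq starts after Hannah ends; Hannah is clear from here.
Kenji starts before Tariq ends → Tariq and Kenji overlap.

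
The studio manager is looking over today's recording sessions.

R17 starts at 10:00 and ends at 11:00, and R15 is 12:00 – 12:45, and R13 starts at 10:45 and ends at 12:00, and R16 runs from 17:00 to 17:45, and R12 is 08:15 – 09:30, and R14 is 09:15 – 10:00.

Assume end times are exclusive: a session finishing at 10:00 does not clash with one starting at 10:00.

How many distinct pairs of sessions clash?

Check each pair: they overlap iff neither finishes before the other starts.
Sorted by start: R12, R14, R17, R13, R15, R16.
R14 starts before R12 ends → R12 and R14 overlap.
R17 starts after R12 ends — done with R12.
R17 starts exactly when R14 ends (back-to-back, no overlap) — done with R14.
R13 starts before R17 ends → R17 and R13 overlap.
R15 starts after R17 ends — done with R17.
R15 starts exactly when R13 ends (back-to-back, no overlap) — done with R13.
R16 starts after R15 ends.
Overlapping pairs: R12 & R14, R13 & R17 — 2 in total.

2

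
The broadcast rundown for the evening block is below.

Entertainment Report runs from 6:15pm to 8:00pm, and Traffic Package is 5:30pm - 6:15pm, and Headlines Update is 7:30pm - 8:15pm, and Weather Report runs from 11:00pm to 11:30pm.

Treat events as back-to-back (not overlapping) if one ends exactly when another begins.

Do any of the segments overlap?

Sorted by start: Traffic Package, Entertainment Report, Headlines Update, Weather Report.
Entertainment Report starts exactly when Traffic Package ends (back-to-back, no overlap), so nothing later overlaps Traffic Package either.
Headlines Update starts before Entertainment Report ends → Entertainment Report and Headlines Update overlap.
That's a conflict, so the schedule is not conflict-free.

Yes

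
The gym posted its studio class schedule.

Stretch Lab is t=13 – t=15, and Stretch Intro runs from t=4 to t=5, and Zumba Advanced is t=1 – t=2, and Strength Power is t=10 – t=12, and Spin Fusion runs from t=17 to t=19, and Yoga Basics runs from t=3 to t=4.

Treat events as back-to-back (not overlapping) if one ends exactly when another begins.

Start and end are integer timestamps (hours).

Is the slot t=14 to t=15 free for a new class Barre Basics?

No — it overlaps Stretch Lab

Zumba Advanced: ends t=2 at or before Barre Basics starts t=14 → clear.
Yoga Basics: ends t=4 at or before Barre Basics starts t=14 → clear.
Stretch Intro: ends t=5 at or before Barre Basics starts t=14 → clear.
Strength Power: ends t=12 at or before Barre Basics starts t=14 → clear.
Stretch Lab: starts t=13 before Barre Basics ends t=15, and ends t=15 after Barre Basics starts t=14 → overlap.
Spin Fusion: starts t=17 at or after Barre Basics ends t=15 → clear.
Barre Basics overlaps Stretch Lab.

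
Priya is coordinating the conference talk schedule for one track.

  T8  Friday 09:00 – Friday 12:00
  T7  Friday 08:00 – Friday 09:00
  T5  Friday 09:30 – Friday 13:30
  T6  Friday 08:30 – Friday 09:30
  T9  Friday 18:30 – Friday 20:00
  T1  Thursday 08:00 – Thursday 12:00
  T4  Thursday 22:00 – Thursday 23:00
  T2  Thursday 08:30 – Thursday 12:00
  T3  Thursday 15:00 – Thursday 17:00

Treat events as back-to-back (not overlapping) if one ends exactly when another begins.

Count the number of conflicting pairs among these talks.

4

Sorted by start: T1, T2, T3, T4, T7, T6, T8, T5, T9.
T2 starts before T1 ends → T1 and T2 overlap.
T3 starts after T1 ends; T1 is clear from here.
T3 starts after T2 ends; T2 is clear from here.
T4 starts after T3 ends; T3 is clear from here.
T7 starts after T4 ends; T4 is clear from here.
T6 starts before T7 ends → T7 and T6 overlap.
T8 starts exactly when T7 ends (back-to-back, no overlap); T7 is clear from here.
T8 starts before T6 ends → T6 and T8 overlap.
T5 starts exactly when T6 ends (back-to-back, no overlap); T6 is clear from here.
T5 starts before T8 ends → T8 and T5 overlap.
T9 starts after T8 ends.
T9 starts after T5 ends.
Overlapping pairs: T1 & T2, T5 & T8, T6 & T7, T6 & T8 — 4 in total.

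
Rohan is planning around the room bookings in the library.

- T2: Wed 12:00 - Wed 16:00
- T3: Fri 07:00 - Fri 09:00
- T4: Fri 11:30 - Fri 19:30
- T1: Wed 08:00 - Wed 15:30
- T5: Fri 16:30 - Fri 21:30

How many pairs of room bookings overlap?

2

Sorted by start: T1, T2, T3, T4, T5.
T2 starts before T1 ends → T1 and T2 overlap.
T3 starts after T1 ends; T1 is clear from here.
T3 starts after T2 ends; T2 is clear from here.
T4 starts after T3 ends; T3 is clear from here.
T5 starts before T4 ends → T4 and T5 overlap.
Overlapping pairs: T1 & T2, T4 & T5 — 2 in total.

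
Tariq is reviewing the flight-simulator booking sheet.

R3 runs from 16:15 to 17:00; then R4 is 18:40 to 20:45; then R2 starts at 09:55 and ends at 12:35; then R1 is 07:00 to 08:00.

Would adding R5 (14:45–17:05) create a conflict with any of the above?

Yes — it overlaps R3

R1: ends 08:00 at or before R5 starts 14:45 → clear.
R2: ends 12:35 at or before R5 starts 14:45 → clear.
R3: starts 16:15 before R5 ends 17:05, and ends 17:00 after R5 starts 14:45 → overlap.
R4: starts 18:40 at or after R5 ends 17:05 → clear.
R5 overlaps R3.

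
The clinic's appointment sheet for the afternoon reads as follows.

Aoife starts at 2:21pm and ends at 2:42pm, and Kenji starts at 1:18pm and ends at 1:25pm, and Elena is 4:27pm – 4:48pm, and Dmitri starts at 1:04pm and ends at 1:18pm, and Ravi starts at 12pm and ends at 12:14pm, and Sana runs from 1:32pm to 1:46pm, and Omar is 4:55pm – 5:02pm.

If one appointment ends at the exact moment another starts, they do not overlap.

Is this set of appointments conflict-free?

Yes

Sorted by start: Ravi, Dmitri, Kenji, Sana, Aoife, Elena, Omar.
Dmitri starts after Ravi ends, so nothing later overlaps Ravi either.
Kenji starts exactly when Dmitri ends (back-to-back, no overlap), so nothing later overlaps Dmitri either.
Sana starts after Kenji ends, so nothing later overlaps Kenji either.
Aoife starts after Sana ends, so nothing later overlaps Sana either.
Elena starts after Aoife ends, so nothing later overlaps Aoife either.
Omar starts after Elena ends.
Every pair is clear; the schedule has no overlaps.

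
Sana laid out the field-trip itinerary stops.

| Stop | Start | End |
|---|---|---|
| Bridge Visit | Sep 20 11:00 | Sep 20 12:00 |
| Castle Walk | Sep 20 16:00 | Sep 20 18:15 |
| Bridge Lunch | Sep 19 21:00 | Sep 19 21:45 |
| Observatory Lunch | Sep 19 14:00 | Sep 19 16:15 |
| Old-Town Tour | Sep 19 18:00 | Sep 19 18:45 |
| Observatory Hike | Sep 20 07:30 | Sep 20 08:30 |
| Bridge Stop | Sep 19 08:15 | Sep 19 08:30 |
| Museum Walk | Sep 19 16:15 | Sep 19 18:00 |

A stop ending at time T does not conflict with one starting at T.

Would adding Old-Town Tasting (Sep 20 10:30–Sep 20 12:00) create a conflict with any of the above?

Bridge Stop: ends Sep 19 08:30 at or before Old-Town Tasting starts Sep 20 10:30 → clear.
Observatory Lunch: ends Sep 19 16:15 at or before Old-Town Tasting starts Sep 20 10:30 → clear.
Museum Walk: ends Sep 19 18:00 at or before Old-Town Tasting starts Sep 20 10:30 → clear.
Old-Town Tour: ends Sep 19 18:45 at or before Old-Town Tasting starts Sep 20 10:30 → clear.
Bridge Lunch: ends Sep 19 21:45 at or before Old-Town Tasting starts Sep 20 10:30 → clear.
Observatory Hike: ends Sep 20 08:30 at or before Old-Town Tasting starts Sep 20 10:30 → clear.
Bridge Visit: starts Sep 20 11:00 before Old-Town Tasting ends Sep 20 12:00, and ends Sep 20 12:00 after Old-Town Tasting starts Sep 20 10:30 → overlap.
Castle Walk: starts Sep 20 16:00 at or after Old-Town Tasting ends Sep 20 12:00 → clear.
Old-Town Tasting overlaps Bridge Visit.

Yes — it overlaps Bridge Visit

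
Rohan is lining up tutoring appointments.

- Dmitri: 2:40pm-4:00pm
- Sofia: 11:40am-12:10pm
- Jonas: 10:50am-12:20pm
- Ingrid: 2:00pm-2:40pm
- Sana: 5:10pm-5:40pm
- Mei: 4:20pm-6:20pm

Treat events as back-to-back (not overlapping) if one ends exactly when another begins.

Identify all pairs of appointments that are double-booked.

Jonas & Sofia, Mei & Sana

Sorted by start: Jonas, Sofia, Ingrid, Dmitri, Mei, Sana.
Sofia starts before Jonas ends → Jonas and Sofia overlap.
Ingrid starts after Jonas ends, so nothing later overlaps Jonas either.
Ingrid starts after Sofia ends, so nothing later overlaps Sofia either.
Dmitri starts exactly when Ingrid ends (back-to-back, no overlap), so nothing later overlaps Ingrid either.
Mei starts after Dmitri ends, so nothing later overlaps Dmitri either.
Sana starts before Mei ends → Mei and Sana overlap.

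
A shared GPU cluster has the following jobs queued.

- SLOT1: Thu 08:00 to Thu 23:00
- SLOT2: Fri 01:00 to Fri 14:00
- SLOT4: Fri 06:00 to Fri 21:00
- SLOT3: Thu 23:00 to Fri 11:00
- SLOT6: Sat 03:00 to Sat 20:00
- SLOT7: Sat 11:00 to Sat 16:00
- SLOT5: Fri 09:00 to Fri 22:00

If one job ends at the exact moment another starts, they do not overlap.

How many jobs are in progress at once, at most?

4

Walk through starts and ends in time order (an end at T is processed before a start at T):
Thu 08:00 start SLOT1 → 1
Thu 23:00 end SLOT1 → 0
Thu 23:00 start SLOT3 → 1
Fri 01:00 start SLOT2 → 2
Fri 06:00 start SLOT4 → 3
Fri 09:00 start SLOT5 → 4
Fri 11:00 end SLOT3 → 3
Fri 14:00 end SLOT2 → 2
Fri 21:00 end SLOT4 → 1
Fri 22:00 end SLOT5 → 0
Sat 03:00 start SLOT6 → 1
Sat 11:00 start SLOT7 → 2
Sat 16:00 end SLOT7 → 1
Sat 20:00 end SLOT6 → 0
Peak is 4, at Fri 09:00 (SLOT2, SLOT3, SLOT4, SLOT5).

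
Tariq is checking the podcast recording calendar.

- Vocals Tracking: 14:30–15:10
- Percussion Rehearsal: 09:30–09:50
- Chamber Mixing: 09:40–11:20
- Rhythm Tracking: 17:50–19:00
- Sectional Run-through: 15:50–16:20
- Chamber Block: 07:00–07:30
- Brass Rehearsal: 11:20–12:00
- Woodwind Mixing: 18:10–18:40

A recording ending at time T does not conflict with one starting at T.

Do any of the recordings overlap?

Sorted by start: Chamber Block, Percussion Rehearsal, Chamber Mixing, Brass Rehearsal, Vocals Tracking, Sectional Run-through, Rhythm Tracking, Woodwind Mixing.
Percussion Rehearsal starts after Chamber Block ends; Chamber Block is clear from here.
Chamber Mixing starts before Percussion Rehearsal ends → Percussion Rehearsal and Chamber Mixing overlap.
That's a conflict, so the schedule is not conflict-free.

Yes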